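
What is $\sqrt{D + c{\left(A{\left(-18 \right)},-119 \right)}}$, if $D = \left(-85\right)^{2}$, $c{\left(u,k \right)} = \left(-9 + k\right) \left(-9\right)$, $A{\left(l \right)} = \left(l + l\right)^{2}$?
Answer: $\sqrt{8377} \approx 91.526$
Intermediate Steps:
$A{\left(l \right)} = 4 l^{2}$ ($A{\left(l \right)} = \left(2 l\right)^{2} = 4 l^{2}$)
$c{\left(u,k \right)} = 81 - 9 k$
$D = 7225$
$\sqrt{D + c{\left(A{\left(-18 \right)},-119 \right)}} = \sqrt{7225 + \left(81 - -1071\right)} = \sqrt{7225 + \left(81 + 1071\right)} = \sqrt{7225 + 1152} = \sqrt{8377}$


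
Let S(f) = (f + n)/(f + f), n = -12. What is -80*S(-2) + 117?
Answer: -163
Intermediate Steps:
S(f) = (-12 + f)/(2*f) (S(f) = (f - 12)/(f + f) = (-12 + f)/((2*f)) = (-12 + f)*(1/(2*f)) = (-12 + f)/(2*f))
-80*S(-2) + 117 = -40*(-12 - 2)/(-2) + 117 = -40*(-1)*(-14)/2 + 117 = -80*7/2 + 117 = -280 + 117 = -163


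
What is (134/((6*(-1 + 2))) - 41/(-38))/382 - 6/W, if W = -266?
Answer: 25559/304836 ≈ 0.083845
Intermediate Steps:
(134/((6*(-1 + 2))) - 41/(-38))/382 - 6/W = (134/((6*(-1 + 2))) - 41/(-38))/382 - 6/(-266) = (134/((6*1)) - 41*(-1/38))*(1/382) - 6*(-1/266) = (134/6 + 41/38)*(1/382) + 3/133 = (134*(⅙) + 41/38)*(1/382) + 3/133 = (67/3 + 41/38)*(1/382) + 3/133 = (2669/114)*(1/382) + 3/133 = 2669/43548 + 3/133 = 25559/304836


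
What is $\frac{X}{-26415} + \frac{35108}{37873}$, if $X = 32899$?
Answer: $- \frac{318606007}{1000415295} \approx -0.31847$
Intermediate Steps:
$\frac{X}{-26415} + \frac{35108}{37873} = \frac{32899}{-26415} + \frac{35108}{37873} = 32899 \left(- \frac{1}{26415}\right) + 35108 \cdot \frac{1}{37873} = - \frac{32899}{26415} + \frac{35108}{37873} = - \frac{318606007}{1000415295}$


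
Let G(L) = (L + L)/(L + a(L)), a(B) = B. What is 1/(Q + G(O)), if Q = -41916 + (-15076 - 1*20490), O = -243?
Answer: -1/77481 ≈ -1.2906e-5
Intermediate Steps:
Q = -77482 (Q = -41916 + (-15076 - 20490) = -41916 - 35566 = -77482)
G(L) = 1 (G(L) = (L + L)/(L + L) = (2*L)/((2*L)) = (2*L)*(1/(2*L)) = 1)
1/(Q + G(O)) = 1/(-77482 + 1) = 1/(-77481) = -1/77481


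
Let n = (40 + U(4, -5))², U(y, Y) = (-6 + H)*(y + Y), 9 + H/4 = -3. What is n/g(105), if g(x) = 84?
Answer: 2209/21 ≈ 105.19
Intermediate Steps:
H = -48 (H = -36 + 4*(-3) = -36 - 12 = -48)
U(y, Y) = -54*Y - 54*y (U(y, Y) = (-6 - 48)*(y + Y) = -54*(Y + y) = -54*Y - 54*y)
n = 8836 (n = (40 + (-54*(-5) - 54*4))² = (40 + (270 - 216))² = (40 + 54)² = 94² = 8836)
n/g(105) = 8836/84 = 8836*(1/84) = 2209/21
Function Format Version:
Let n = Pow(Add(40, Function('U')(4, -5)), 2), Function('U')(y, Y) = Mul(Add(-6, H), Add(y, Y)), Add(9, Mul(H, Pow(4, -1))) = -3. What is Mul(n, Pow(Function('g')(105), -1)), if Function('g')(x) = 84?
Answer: Rational(2209, 21) ≈ 105.19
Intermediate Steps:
H = -48 (H = Add(-36, Mul(4, -3)) = Add(-36, -12) = -48)
Function('U')(y, Y) = Add(Mul(-54, Y), Mul(-54, y)) (Function('U')(y, Y) = Mul(Add(-6, -48), Add(y, Y)) = Mul(-54, Add(Y, y)) = Add(Mul(-54, Y), Mul(-54, y)))
n = 8836 (n = Pow(Add(40, Add(Mul(-54, -5), Mul(-54, 4))), 2) = Pow(Add(40, Add(270, -216)), 2) = Pow(Add(40, 54), 2) = Pow(94, 2) = 8836)
Mul(n, Pow(Function('g')(105), -1)) = Mul(8836, Pow(84, -1)) = Mul(8836, Rational(1, 84)) = Rational(2209, 21)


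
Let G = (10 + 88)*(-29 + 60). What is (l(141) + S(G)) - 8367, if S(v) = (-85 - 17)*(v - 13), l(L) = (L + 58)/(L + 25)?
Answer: -52608023/166 ≈ -3.1692e+5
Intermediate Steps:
l(L) = (58 + L)/(25 + L)
G = 3038 (G = 98*31 = 3038)
S(v) = 1326 - 102*v (S(v) = -102*(-13 + v) = 1326 - 102*v)
(l(141) + S(G)) - 8367 = ((58 + 141)/(25 + 141) + (1326 - 102*3038)) - 8367 = (199/166 + (1326 - 309876)) - 8367 = ((1/166)*199 - 308550) - 8367 = (199/166 - 308550) - 8367 = -51219101/166 - 8367 = -52608023/166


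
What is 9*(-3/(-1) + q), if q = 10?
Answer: 117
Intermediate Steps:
9*(-3/(-1) + q) = 9*(-3/(-1) + 10) = 9*(-3*(-1) + 10) = 9*(3 + 10) = 9*13 = 117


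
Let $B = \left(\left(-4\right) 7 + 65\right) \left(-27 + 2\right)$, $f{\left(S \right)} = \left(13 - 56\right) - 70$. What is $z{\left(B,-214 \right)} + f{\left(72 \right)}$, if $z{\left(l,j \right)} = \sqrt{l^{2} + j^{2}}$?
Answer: $-113 + \sqrt{901421} \approx 836.43$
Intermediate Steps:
$f{\left(S \right)} = -113$ ($f{\left(S \right)} = -43 - 70 = -113$)
$B = -925$ ($B = \left(-28 + 65\right) \left(-25\right) = 37 \left(-25\right) = -925$)
$z{\left(l,j \right)} = \sqrt{j^{2} + l^{2}}$
$z{\left(B,-214 \right)} + f{\left(72 \right)} = \sqrt{\left(-214\right)^{2} + \left(-925\right)^{2}} - 113 = \sqrt{45796 + 855625} - 113 = \sqrt{901421} - 113 = -113 + \sqrt{901421}$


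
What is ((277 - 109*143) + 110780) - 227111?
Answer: -131641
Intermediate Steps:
((277 - 109*143) + 110780) - 227111 = ((277 - 15587) + 110780) - 227111 = (-15310 + 110780) - 227111 = 95470 - 227111 = -131641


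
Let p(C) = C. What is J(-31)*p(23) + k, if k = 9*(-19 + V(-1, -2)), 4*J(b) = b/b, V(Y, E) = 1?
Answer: -625/4 ≈ -156.25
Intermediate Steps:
J(b) = 1/4 (J(b) = (b/b)/4 = (1/4)*1 = 1/4)
k = -162 (k = 9*(-19 + 1) = 9*(-18) = -162)
J(-31)*p(23) + k = (1/4)*23 - 162 = 23/4 - 162 = -625/4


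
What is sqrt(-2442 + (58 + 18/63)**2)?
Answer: sqrt(46806)/7 ≈ 30.907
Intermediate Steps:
sqrt(-2442 + (58 + 18/63)**2) = sqrt(-2442 + (58 + 18*(1/63))**2) = sqrt(-2442 + (58 + 2/7)**2) = sqrt(-2442 + (408/7)**2) = sqrt(-2442 + 166464/49) = sqrt(46806/49) = sqrt(46806)/7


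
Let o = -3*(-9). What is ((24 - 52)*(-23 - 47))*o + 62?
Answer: 52982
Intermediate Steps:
o = 27
((24 - 52)*(-23 - 47))*o + 62 = ((24 - 52)*(-23 - 47))*27 + 62 = -28*(-70)*27 + 62 = 1960*27 + 62 = 52920 + 62 = 52982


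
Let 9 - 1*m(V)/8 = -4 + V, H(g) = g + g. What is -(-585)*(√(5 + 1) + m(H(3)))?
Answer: 32760 + 585*√6 ≈ 34193.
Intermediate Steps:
H(g) = 2*g
m(V) = 104 - 8*V (m(V) = 72 - 8*(-4 + V) = 72 + (32 - 8*V) = 104 - 8*V)
-(-585)*(√(5 + 1) + m(H(3))) = -(-585)*(√(5 + 1) + (104 - 16*3)) = -(-585)*(√6 + (104 - 8*6)) = -(-585)*(√6 + (104 - 48)) = -(-585)*(√6 + 56) = -(-585)*(56 + √6) = -39*(-840 - 15*√6) = 32760 + 585*√6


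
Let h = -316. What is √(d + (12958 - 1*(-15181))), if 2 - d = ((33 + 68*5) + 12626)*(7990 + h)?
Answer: I*√99726185 ≈ 9986.3*I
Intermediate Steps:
d = -99754324 (d = 2 - ((33 + 68*5) + 12626)*(7990 - 316) = 2 - ((33 + 340) + 12626)*7674 = 2 - (373 + 12626)*7674 = 2 - 12999*7674 = 2 - 1*99754326 = 2 - 99754326 = -99754324)
√(d + (12958 - 1*(-15181))) = √(-99754324 + (12958 - 1*(-15181))) = √(-99754324 + (12958 + 15181)) = √(-99754324 + 28139) = √(-99726185) = I*√99726185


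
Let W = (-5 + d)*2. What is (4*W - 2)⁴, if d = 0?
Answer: 3111696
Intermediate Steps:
W = -10 (W = (-5 + 0)*2 = -5*2 = -10)
(4*W - 2)⁴ = (4*(-10) - 2)⁴ = (-40 - 2)⁴ = (-42)⁴ = 3111696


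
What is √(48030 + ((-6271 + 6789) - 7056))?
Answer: 2*√10373 ≈ 203.70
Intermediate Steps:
√(48030 + ((-6271 + 6789) - 7056)) = √(48030 + (518 - 7056)) = √(48030 - 6538) = √41492 = 2*√10373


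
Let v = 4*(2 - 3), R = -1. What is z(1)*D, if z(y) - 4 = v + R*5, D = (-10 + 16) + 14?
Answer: -100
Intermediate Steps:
D = 20 (D = 6 + 14 = 20)
v = -4 (v = 4*(-1) = -4)
z(y) = -5 (z(y) = 4 + (-4 - 1*5) = 4 + (-4 - 5) = 4 - 9 = -5)
z(1)*D = -5*20 = -100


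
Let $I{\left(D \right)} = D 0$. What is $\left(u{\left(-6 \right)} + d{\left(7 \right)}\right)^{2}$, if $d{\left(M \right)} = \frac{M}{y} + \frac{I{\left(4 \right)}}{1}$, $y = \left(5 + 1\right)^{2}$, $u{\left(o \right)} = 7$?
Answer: $\frac{67081}{1296} \approx 51.76$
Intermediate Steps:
$I{\left(D \right)} = 0$
$y = 36$ ($y = 6^{2} = 36$)
$d{\left(M \right)} = \frac{M}{36}$ ($d{\left(M \right)} = \frac{M}{36} + \frac{0}{1} = M \frac{1}{36} + 0 \cdot 1 = \frac{M}{36} + 0 = \frac{M}{36}$)
$\left(u{\left(-6 \right)} + d{\left(7 \right)}\right)^{2} = \left(7 + \frac{1}{36} \cdot 7\right)^{2} = \left(7 + \frac{7}{36}\right)^{2} = \left(\frac{259}{36}\right)^{2} = \frac{67081}{1296}$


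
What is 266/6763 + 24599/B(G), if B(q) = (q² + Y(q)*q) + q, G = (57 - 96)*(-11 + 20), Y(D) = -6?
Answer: 199601333/845077428 ≈ 0.23619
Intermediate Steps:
G = -351 (G = -39*9 = -351)
B(q) = q² - 5*q (B(q) = (q² - 6*q) + q = q² - 5*q)
266/6763 + 24599/B(G) = 266/6763 + 24599/((-351*(-5 - 351))) = 266*(1/6763) + 24599/((-351*(-356))) = 266/6763 + 24599/124956 = 199601333/845077428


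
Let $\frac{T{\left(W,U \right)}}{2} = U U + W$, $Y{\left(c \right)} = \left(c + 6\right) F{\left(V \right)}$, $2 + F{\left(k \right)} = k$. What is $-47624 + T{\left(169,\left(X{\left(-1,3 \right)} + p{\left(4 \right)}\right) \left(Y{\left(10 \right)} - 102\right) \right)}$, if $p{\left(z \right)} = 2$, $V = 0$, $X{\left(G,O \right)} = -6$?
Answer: $527306$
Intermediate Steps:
$F{\left(k \right)} = -2 + k$
$Y{\left(c \right)} = -12 - 2 c$ ($Y{\left(c \right)} = \left(c + 6\right) \left(-2 + 0\right) = \left(6 + c\right) \left(-2\right) = -12 - 2 c$)
$T{\left(W,U \right)} = 2 W + 2 U^{2}$ ($T{\left(W,U \right)} = 2 \left(U U + W\right) = 2 \left(U^{2} + W\right) = 2 \left(W + U^{2}\right) = 2 W + 2 U^{2}$)
$-47624 + T{\left(169,\left(X{\left(-1,3 \right)} + p{\left(4 \right)}\right) \left(Y{\left(10 \right)} - 102\right) \right)} = -47624 + \left(2 \cdot 169 + 2 \left(\left(-6 + 2\right) \left(\left(-12 - 20\right) - 102\right)\right)^{2}\right) = -47624 + \left(338 + 2 \left(- 4 \left(\left(-12 - 20\right) - 102\right)\right)^{2}\right) = -47624 + \left(338 + 2 \left(- 4 \left(-32 - 102\right)\right)^{2}\right) = -47624 + \left(338 + 2 \left(\left(-4\right) \left(-134\right)\right)^{2}\right) = -47624 + \left(338 + 2 \cdot 536^{2}\right) = -47624 + \left(338 + 2 \cdot 287296\right) = -47624 + \left(338 + 574592\right) = -47624 + 574930 = 527306$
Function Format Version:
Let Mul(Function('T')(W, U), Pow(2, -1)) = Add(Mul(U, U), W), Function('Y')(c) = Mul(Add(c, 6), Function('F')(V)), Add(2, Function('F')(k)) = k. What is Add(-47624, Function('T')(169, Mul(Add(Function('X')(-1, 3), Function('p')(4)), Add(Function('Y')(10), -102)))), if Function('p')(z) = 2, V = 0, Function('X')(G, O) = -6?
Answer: 527306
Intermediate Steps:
Function('F')(k) = Add(-2, k)
Function('Y')(c) = Add(-12, Mul(-2, c)) (Function('Y')(c) = Mul(Add(c, 6), Add(-2, 0)) = Mul(Add(6, c), -2) = Add(-12, Mul(-2, c)))
Function('T')(W, U) = Add(Mul(2, W), Mul(2, Pow(U, 2))) (Function('T')(W, U) = Mul(2, Add(Mul(U, U), W)) = Mul(2, Add(Pow(U, 2), W)) = Mul(2, Add(W, Pow(U, 2))) = Add(Mul(2, W), Mul(2, Pow(U, 2))))
Add(-47624, Function('T')(169, Mul(Add(Function('X')(-1, 3), Function('p')(4)), Add(Function('Y')(10), -102)))) = Add(-47624, Add(Mul(2, 169), Mul(2, Pow(Mul(Add(-6, 2), Add(Add(-12, Mul(-2, 10)), -102)), 2)))) = Add(-47624, Add(338, Mul(2, Pow(Mul(-4, Add(Add(-12, -20), -102)), 2)))) = Add(-47624, Add(338, Mul(2, Pow(Mul(-4, Add(-32, -102)), 2)))) = Add(-47624, Add(338, Mul(2, Pow(Mul(-4, -134), 2)))) = Add(-47624, Add(338, Mul(2, Pow(536, 2)))) = Add(-47624, Add(338, Mul(2, 287296))) = Add(-47624, Add(338, 574592)) = Add(-47624, 574930) = 527306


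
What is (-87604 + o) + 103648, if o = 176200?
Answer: 192244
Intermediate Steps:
(-87604 + o) + 103648 = (-87604 + 176200) + 103648 = 88596 + 103648 = 192244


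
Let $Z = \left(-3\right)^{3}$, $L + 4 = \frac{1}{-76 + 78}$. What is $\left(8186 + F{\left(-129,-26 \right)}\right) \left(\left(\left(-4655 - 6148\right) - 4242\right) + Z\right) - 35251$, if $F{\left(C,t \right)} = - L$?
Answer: $-123467395$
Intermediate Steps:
$L = - \frac{7}{2}$ ($L = -4 + \frac{1}{-76 + 78} = -4 + \frac{1}{2} = - \frac{7}{2} \approx -3.5$)
$F{\left(C,t \right)} = \frac{7}{2}$ ($F{\left(C,t \right)} = \left(-1\right) \left(- \frac{7}{2}\right) = \frac{7}{2}$)
$Z = -27$
$\left(8186 + F{\left(-129,-26 \right)}\right) \left(\left(\left(-4655 - 6148\right) - 4242\right) + Z\right) - 35251 = \left(8186 + \frac{7}{2}\right) \left(\left(\left(-4655 - 6148\right) - 4242\right) - 27\right) - 35251 = \frac{16379 \left(\left(-10803 - 4242\right) - 27\right)}{2} - 35251 = \frac{16379 \left(-15045 - 27\right)}{2} - 35251 = \frac{16379}{2} \left(-15072\right) - 35251 = -123432144 - 35251 = -123467395$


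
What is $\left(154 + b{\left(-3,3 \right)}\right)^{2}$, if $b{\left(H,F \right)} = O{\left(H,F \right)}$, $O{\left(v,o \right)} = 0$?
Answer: $23716$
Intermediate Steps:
$b{\left(H,F \right)} = 0$
$\left(154 + b{\left(-3,3 \right)}\right)^{2} = \left(154 + 0\right)^{2} = 154^{2} = 23716$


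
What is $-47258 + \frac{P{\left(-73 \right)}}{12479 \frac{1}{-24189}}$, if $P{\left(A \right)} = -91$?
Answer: $- \frac{587531383}{12479} \approx -47082.0$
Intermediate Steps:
$-47258 + \frac{P{\left(-73 \right)}}{12479 \frac{1}{-24189}} = -47258 - \frac{91}{12479 \frac{1}{-24189}} = -47258 - \frac{91}{12479 \left(- \frac{1}{24189}\right)} = -47258 - \frac{91}{- \frac{12479}{24189}} = -47258 - - \frac{2201199}{12479} = -47258 + \frac{2201199}{12479} = - \frac{587531383}{12479}$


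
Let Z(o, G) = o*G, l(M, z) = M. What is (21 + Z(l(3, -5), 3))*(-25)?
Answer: -750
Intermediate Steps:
Z(o, G) = G*o
(21 + Z(l(3, -5), 3))*(-25) = (21 + 3*3)*(-25) = (21 + 9)*(-25) = 30*(-25) = -750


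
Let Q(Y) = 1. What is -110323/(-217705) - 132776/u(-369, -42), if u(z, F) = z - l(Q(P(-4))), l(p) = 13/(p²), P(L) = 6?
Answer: 14474071233/41581655 ≈ 348.09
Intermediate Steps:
l(p) = 13/p²
u(z, F) = -13 + z (u(z, F) = z - 13/1² = z - 13 = -13 + z)
-110323/(-217705) - 132776/u(-369, -42) = -110323/(-217705) - 132776/(-13 - 369) = -110323*(-1/217705) - 132776/(-382) = 110323/217705 - 132776*(-1/382) = 110323/217705 + 66388/191 = 14474071233/41581655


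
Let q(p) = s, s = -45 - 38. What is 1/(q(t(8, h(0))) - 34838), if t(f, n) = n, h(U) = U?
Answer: -1/34921 ≈ -2.8636e-5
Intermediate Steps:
s = -83
q(p) = -83
1/(q(t(8, h(0))) - 34838) = 1/(-83 - 34838) = 1/(-34921) = -1/34921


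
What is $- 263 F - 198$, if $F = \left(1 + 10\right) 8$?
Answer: $-23342$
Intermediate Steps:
$F = 88$ ($F = 11 \cdot 8 = 88$)
$- 263 F - 198 = \left(-263\right) 88 - 198 = -23144 - 198 = -23342$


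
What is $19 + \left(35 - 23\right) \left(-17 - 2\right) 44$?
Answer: $-10013$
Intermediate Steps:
$19 + \left(35 - 23\right) \left(-17 - 2\right) 44 = 19 + 12 \left(-19\right) 44 = 19 - 10032 = -10013$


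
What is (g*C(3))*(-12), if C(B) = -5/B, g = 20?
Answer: 400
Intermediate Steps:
(g*C(3))*(-12) = (20*(-5/3))*(-12) = -100/3*(-12) = 400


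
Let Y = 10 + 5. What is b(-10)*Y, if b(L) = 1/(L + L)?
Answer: -¾ ≈ -0.75000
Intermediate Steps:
b(L) = 1/(2*L)
Y = 15
b(-10)*Y = ((½)/(-10))*15 = ((½)*(-⅒))*15 = -1/20*15 = -¾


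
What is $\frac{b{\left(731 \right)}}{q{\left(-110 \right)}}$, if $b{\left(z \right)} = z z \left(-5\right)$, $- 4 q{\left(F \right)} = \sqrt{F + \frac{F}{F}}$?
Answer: $- \frac{10687220 i \sqrt{109}}{109} \approx - 1.0237 \cdot 10^{6} i$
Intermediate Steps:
$q{\left(F \right)} = - \frac{\sqrt{1 + F}}{4}$ ($q{\left(F \right)} = - \frac{\sqrt{F + \frac{F}{F}}}{4} = - \frac{\sqrt{F + 1}}{4} = - \frac{\sqrt{1 + F}}{4}$)
$b{\left(z \right)} = - 5 z^{2}$ ($b{\left(z \right)} = z^{2} \left(-5\right) = - 5 z^{2}$)
$\frac{b{\left(731 \right)}}{q{\left(-110 \right)}} = \frac{\left(-5\right) 731^{2}}{\left(- \frac{1}{4}\right) \sqrt{1 - 110}} = \frac{\left(-5\right) 534361}{\left(- \frac{1}{4}\right) \sqrt{-109}} = - \frac{2671805}{\left(- \frac{1}{4}\right) i \sqrt{109}} = - 2671805 \frac{4 i \sqrt{109}}{109} = - \frac{10687220 i \sqrt{109}}{109}$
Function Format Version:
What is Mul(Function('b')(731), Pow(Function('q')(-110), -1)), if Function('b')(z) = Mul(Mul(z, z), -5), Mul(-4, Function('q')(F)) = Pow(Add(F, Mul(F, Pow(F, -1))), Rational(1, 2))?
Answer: Mul(Rational(-10687220, 109), I, Pow(109, Rational(1, 2))) ≈ Mul(-1.0237e+6, I)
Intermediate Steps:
Function('q')(F) = Mul(Rational(-1, 4), Pow(Add(1, F), Rational(1, 2))) (Function('q')(F) = Mul(Rational(-1, 4), Pow(Add(F, Mul(F, Pow(F, -1))), Rational(1, 2))) = Mul(Rational(-1, 4), Pow(Add(F, 1), Rational(1, 2))) = Mul(Rational(-1, 4), Pow(Add(1, F), Rational(1, 2))))
Function('b')(z) = Mul(-5, Pow(z, 2)) (Function('b')(z) = Mul(Pow(z, 2), -5) = Mul(-5, Pow(z, 2)))
Mul(Function('b')(731), Pow(Function('q')(-110), -1)) = Mul(Mul(-5, Pow(731, 2)), Pow(Mul(Rational(-1, 4), Pow(Add(1, -110), Rational(1, 2))), -1)) = Mul(Mul(-5, 534361), Pow(Mul(Rational(-1, 4), Pow(-109, Rational(1, 2))), -1)) = Mul(-2671805, Pow(Mul(Rational(-1, 4), Mul(I, Pow(109, Rational(1, 2)))), -1)) = Mul(-2671805, Pow(Mul(Rational(-1, 4), I, Pow(109, Rational(1, 2))), -1)) = Mul(-2671805, Mul(Rational(4, 109), I, Pow(109, Rational(1, 2)))) = Mul(Rational(-10687220, 109), I, Pow(109, Rational(1, 2)))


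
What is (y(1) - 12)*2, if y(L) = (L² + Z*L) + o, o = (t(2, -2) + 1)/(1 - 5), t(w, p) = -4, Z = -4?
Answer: -57/2 ≈ -28.500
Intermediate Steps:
o = ¾ (o = (-4 + 1)/(1 - 5) = -3/(-4) = -3*(-¼) = ¾ ≈ 0.75000)
y(L) = ¾ + L² - 4*L (y(L) = (L² - 4*L) + ¾ = ¾ + L² - 4*L)
(y(1) - 12)*2 = ((¾ + 1² - 4*1) - 12)*2 = ((¾ + 1 - 4) - 12)*2 = (-9/4 - 12)*2 = -57/4*2 = -57/2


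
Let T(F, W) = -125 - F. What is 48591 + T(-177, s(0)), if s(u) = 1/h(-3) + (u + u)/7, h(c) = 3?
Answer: 48643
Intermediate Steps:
s(u) = ⅓ + 2*u/7 (s(u) = 1/3 + (u + u)/7 = 1*(⅓) + (2*u)*(⅐) = ⅓ + 2*u/7)
48591 + T(-177, s(0)) = 48591 + (-125 - 1*(-177)) = 48591 + (-125 + 177) = 48591 + 52 = 48643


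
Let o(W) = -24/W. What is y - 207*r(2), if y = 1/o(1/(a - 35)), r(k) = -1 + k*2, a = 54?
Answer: -283177/456 ≈ -621.00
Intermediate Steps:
r(k) = -1 + 2*k
y = -1/456 (y = 1/(-24/(1/(54 - 35))) = 1/(-24/(1/19)) = 1/(-24/1/19) = 1/(-24*19) = 1/(-456) = -1/456 ≈ -0.0021930)
y - 207*r(2) = -1/456 - 207*(-1 + 2*2) = -1/456 - 207*(-1 + 4) = -1/456 - 207*3 = -1/456 - 621 = -283177/456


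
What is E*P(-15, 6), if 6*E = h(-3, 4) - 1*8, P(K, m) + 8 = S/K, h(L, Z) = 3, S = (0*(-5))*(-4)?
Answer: 20/3 ≈ 6.6667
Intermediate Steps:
S = 0 (S = 0*(-4) = 0)
P(K, m) = -8 (P(K, m) = -8 + 0/K = -8 + 0 = -8)
E = -5/6 (E = (3 - 1*8)/6 = (3 - 8)/6 = (1/6)*(-5) = -5/6 ≈ -0.83333)
E*P(-15, 6) = -5/6*(-8) = 20/3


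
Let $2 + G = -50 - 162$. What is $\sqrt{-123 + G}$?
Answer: $i \sqrt{337} \approx 18.358 i$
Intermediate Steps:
$G = -214$ ($G = -2 - 212 = -214$)
$\sqrt{-123 + G} = \sqrt{-123 - 214} = \sqrt{-337} = i \sqrt{337}$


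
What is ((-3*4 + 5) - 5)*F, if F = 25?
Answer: -300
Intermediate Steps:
((-3*4 + 5) - 5)*F = ((-3*4 + 5) - 5)*25 = ((-12 + 5) - 5)*25 = (-7 - 5)*25 = -12*25 = -300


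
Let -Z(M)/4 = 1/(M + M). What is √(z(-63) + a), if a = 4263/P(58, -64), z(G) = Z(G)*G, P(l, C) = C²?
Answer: I*√3929/64 ≈ 0.9794*I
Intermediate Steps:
Z(M) = -2/M (Z(M) = -4/(M + M) = -4*1/(2*M) = -2/M)
z(G) = -2 (z(G) = (-2/G)*G = -2)
a = 4263/4096 (a = 4263/((-64)²) = 4263/4096 ≈ 1.0408)
√(z(-63) + a) = √(-2 + 4263/4096) = √(-3929/4096) = I*√3929/64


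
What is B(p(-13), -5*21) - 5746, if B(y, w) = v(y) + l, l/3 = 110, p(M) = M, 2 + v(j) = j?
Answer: -5431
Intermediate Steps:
v(j) = -2 + j
l = 330 (l = 3*110 = 330)
B(y, w) = 328 + y (B(y, w) = (-2 + y) + 330 = 328 + y)
B(p(-13), -5*21) - 5746 = (328 - 13) - 5746 = 315 - 5746 = -5431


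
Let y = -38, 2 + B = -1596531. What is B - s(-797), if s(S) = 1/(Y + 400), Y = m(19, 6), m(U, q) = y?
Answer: -577944947/362 ≈ -1.5965e+6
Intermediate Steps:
B = -1596533 (B = -2 - 1596531 = -1596533)
m(U, q) = -38
Y = -38
s(S) = 1/362 (s(S) = 1/(-38 + 400) = 1/362)
B - s(-797) = -1596533 - 1*1/362 = -1596533 - 1/362 = -577944947/362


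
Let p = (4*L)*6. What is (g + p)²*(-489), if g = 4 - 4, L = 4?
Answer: -4506624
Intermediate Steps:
g = 0
p = 96 (p = (4*4)*6 = 16*6 = 96)
(g + p)²*(-489) = (0 + 96)²*(-489) = 96²*(-489) = 9216*(-489) = -4506624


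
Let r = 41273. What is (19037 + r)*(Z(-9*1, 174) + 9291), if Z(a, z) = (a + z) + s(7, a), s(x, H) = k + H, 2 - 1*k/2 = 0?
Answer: 569989810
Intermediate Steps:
k = 4 (k = 4 - 2*0 = 4 + 0 = 4)
s(x, H) = 4 + H
Z(a, z) = 4 + z + 2*a (Z(a, z) = (a + z) + (4 + a) = 4 + z + 2*a)
(19037 + r)*(Z(-9*1, 174) + 9291) = (19037 + 41273)*((4 + 174 + 2*(-9*1)) + 9291) = 60310*((4 + 174 + 2*(-9)) + 9291) = 60310*((4 + 174 - 18) + 9291) = 60310*(160 + 9291) = 60310*9451 = 569989810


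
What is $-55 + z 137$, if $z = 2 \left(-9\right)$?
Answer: $-2521$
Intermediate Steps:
$z = -18$
$-55 + z 137 = -55 - 2466 = -2521$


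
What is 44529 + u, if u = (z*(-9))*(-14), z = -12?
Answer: 43017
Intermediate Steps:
u = -1512 (u = -12*(-9)*(-14) = 108*(-14) = -1512)
44529 + u = 44529 - 1512 = 43017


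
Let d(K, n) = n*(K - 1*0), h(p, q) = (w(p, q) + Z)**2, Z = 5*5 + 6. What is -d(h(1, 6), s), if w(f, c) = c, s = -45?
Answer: 61605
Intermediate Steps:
Z = 31 (Z = 25 + 6 = 31)
h(p, q) = (31 + q)**2 (h(p, q) = (q + 31)**2 = (31 + q)**2)
d(K, n) = K*n (d(K, n) = n*(K + 0) = n*K = K*n)
-d(h(1, 6), s) = -(31 + 6)**2*(-45) = -37**2*(-45) = -1369*(-45) = -1*(-61605) = 61605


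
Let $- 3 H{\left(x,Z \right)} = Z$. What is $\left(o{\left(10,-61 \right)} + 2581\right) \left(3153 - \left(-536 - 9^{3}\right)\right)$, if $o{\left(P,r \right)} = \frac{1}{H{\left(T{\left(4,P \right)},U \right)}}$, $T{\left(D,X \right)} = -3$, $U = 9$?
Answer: $\frac{34204156}{3} \approx 1.1401 \cdot 10^{7}$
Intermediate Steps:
$H{\left(x,Z \right)} = - \frac{Z}{3}$
$o{\left(P,r \right)} = - \frac{1}{3}$ ($o{\left(P,r \right)} = \frac{1}{\left(- \frac{1}{3}\right) 9} = \frac{1}{-3} = - \frac{1}{3}$)
$\left(o{\left(10,-61 \right)} + 2581\right) \left(3153 - \left(-536 - 9^{3}\right)\right) = \left(- \frac{1}{3} + 2581\right) \left(3153 - \left(-536 - 9^{3}\right)\right) = \frac{7742 \left(3153 + \left(729 + 536\right)\right)}{3} = \frac{7742 \left(3153 + 1265\right)}{3} = \frac{7742}{3} \cdot 4418 = \frac{34204156}{3}$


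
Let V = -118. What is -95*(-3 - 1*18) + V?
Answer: 1877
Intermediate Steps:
-95*(-3 - 1*18) + V = -95*(-3 - 1*18) - 118 = -95*(-3 - 18) - 118 = -95*(-21) - 118 = 1995 - 118 = 1877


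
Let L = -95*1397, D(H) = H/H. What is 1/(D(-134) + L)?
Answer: -1/132714 ≈ -7.5350e-6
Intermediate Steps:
D(H) = 1
L = -132715
1/(D(-134) + L) = 1/(1 - 132715) = 1/(-132714) = -1/132714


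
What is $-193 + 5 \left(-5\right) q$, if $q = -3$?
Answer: $-118$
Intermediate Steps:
$-193 + 5 \left(-5\right) q = -193 + 5 \left(-5\right) \left(-3\right) = -193 - -75 = -193 + 75 = -118$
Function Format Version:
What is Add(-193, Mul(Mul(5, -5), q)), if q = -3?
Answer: -118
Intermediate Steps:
Add(-193, Mul(Mul(5, -5), q)) = Add(-193, Mul(Mul(5, -5), -3)) = Add(-193, Mul(-25, -3)) = Add(-193, 75) = -118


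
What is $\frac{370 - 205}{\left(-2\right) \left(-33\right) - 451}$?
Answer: $- \frac{3}{7} \approx -0.42857$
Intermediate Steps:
$\frac{370 - 205}{\left(-2\right) \left(-33\right) - 451} = \frac{165}{66 - 451} = \frac{165}{-385} = 165 \left(- \frac{1}{385}\right) = - \frac{3}{7}$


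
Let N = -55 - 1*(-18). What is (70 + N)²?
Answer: 1089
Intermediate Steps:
N = -37 (N = -55 + 18 = -37)
(70 + N)² = (70 - 37)² = 33² = 1089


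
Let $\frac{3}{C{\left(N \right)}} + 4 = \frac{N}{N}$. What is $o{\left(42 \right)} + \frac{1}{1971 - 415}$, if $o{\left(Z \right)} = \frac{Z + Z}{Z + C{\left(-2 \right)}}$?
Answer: $\frac{130745}{63796} \approx 2.0494$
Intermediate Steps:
$C{\left(N \right)} = -1$ ($C{\left(N \right)} = \frac{3}{-4 + \frac{N}{N}} = \frac{3}{-4 + 1} = \frac{3}{-3} = 3 \left(- \frac{1}{3}\right) = -1$)
$o{\left(Z \right)} = \frac{2 Z}{-1 + Z}$ ($o{\left(Z \right)} = \frac{Z + Z}{Z - 1} = \frac{2 Z}{-1 + Z}$)
$o{\left(42 \right)} + \frac{1}{1971 - 415} = 2 \cdot 42 \frac{1}{-1 + 42} + \frac{1}{1971 - 415} = 2 \cdot 42 \cdot \frac{1}{41} + \frac{1}{1556} = \frac{84}{41} + \frac{1}{1556} = \frac{130745}{63796}$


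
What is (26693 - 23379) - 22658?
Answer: -19344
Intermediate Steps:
(26693 - 23379) - 22658 = 3314 - 22658 = -19344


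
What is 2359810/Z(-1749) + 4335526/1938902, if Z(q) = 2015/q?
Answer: -800243639867149/390688753 ≈ -2.0483e+6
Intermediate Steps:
2359810/Z(-1749) + 4335526/1938902 = 2359810/((2015/(-1749))) + 4335526/1938902 = 2359810/((2015*(-1/1749))) + 4335526*(1/1938902) = 2359810/(-2015/1749) + 2167763/969451 = 2359810*(-1749/2015) + 2167763/969451 = -825461538/403 + 2167763/969451 = -800243639867149/390688753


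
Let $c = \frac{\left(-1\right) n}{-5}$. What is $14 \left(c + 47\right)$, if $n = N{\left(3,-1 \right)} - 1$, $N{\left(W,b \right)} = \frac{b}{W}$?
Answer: $\frac{9814}{15} \approx 654.27$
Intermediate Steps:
$n = - \frac{4}{3}$ ($n = - \frac{1}{3} - 1 = - \frac{4}{3} \approx -1.3333$)
$c = - \frac{4}{15}$ ($c = \frac{\left(-1\right) \left(- \frac{4}{3}\right)}{-5} = \frac{4}{3} \left(- \frac{1}{5}\right) = - \frac{4}{15} \approx -0.26667$)
$14 \left(c + 47\right) = 14 \left(- \frac{4}{15} + 47\right) = 14 \cdot \frac{701}{15} = \frac{9814}{15}$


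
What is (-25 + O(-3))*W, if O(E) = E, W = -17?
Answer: 476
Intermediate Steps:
(-25 + O(-3))*W = (-25 - 3)*(-17) = -28*(-17) = 476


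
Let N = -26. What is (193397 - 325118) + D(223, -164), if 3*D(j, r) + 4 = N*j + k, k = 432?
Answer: -133511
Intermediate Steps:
D(j, r) = 428/3 - 26*j/3 (D(j, r) = -4/3 + (-26*j + 432)/3 = -4/3 + (432 - 26*j)/3 = -4/3 + (144 - 26*j/3) = 428/3 - 26*j/3)
(193397 - 325118) + D(223, -164) = (193397 - 325118) + (428/3 - 26/3*223) = -131721 + (428/3 - 5798/3) = -131721 - 1790 = -133511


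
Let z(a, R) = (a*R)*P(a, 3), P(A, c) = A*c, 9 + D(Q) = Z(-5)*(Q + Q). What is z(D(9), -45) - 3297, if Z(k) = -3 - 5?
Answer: -3163512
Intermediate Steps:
Z(k) = -8
D(Q) = -9 - 16*Q (D(Q) = -9 - 8*(Q + Q) = -9 - 16*Q)
z(a, R) = 3*R*a² (z(a, R) = (a*R)*(a*3) = (R*a)*(3*a) = 3*R*a²)
z(D(9), -45) - 3297 = 3*(-45)*(-9 - 16*9)² - 3297 = 3*(-45)*(-9 - 144)² - 3297 = 3*(-45)*(-153)² - 3297 = 3*(-45)*23409 - 3297 = -3160215 - 3297 = -3163512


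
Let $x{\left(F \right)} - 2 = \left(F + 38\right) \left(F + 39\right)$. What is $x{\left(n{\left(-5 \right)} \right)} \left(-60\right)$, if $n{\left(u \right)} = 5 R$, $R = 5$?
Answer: $-242040$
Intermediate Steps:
$n{\left(u \right)} = 25$ ($n{\left(u \right)} = 5 \cdot 5 = 25$)
$x{\left(F \right)} = 2 + \left(38 + F\right) \left(39 + F\right)$ ($x{\left(F \right)} = 2 + \left(F + 38\right) \left(F + 39\right) = 2 + \left(38 + F\right) \left(39 + F\right)$)
$x{\left(n{\left(-5 \right)} \right)} \left(-60\right) = \left(1484 + 25^{2} + 77 \cdot 25\right) \left(-60\right) = \left(1484 + 625 + 1925\right) \left(-60\right) = 4034 \left(-60\right) = -242040$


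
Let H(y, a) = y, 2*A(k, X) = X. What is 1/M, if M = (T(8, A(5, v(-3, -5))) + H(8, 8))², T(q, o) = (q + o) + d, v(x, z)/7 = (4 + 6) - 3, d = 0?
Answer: 4/6561 ≈ 0.00060966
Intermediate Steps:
v(x, z) = 49 (v(x, z) = 7*((4 + 6) - 3) = 7*(10 - 3) = 7*7 = 49)
A(k, X) = X/2
T(q, o) = o + q (T(q, o) = (q + o) + 0 = (o + q) + 0 = o + q)
M = 6561/4 (M = (((½)*49 + 8) + 8)² = ((49/2 + 8) + 8)² = (65/2 + 8)² = (81/2)² = 6561/4 ≈ 1640.3)
1/M = 1/(6561/4) = 4/6561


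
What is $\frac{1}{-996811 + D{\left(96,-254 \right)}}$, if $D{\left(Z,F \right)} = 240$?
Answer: $- \frac{1}{996571} \approx -1.0034 \cdot 10^{-6}$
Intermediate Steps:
$\frac{1}{-996811 + D{\left(96,-254 \right)}} = \frac{1}{-996811 + 240} = \frac{1}{-996571} = - \frac{1}{996571}$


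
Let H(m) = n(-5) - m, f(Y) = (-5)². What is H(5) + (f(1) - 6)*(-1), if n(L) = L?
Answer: -29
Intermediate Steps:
f(Y) = 25
H(m) = -5 - m
H(5) + (f(1) - 6)*(-1) = (-5 - 1*5) + (25 - 6)*(-1) = (-5 - 5) + 19*(-1) = -10 - 19 = -29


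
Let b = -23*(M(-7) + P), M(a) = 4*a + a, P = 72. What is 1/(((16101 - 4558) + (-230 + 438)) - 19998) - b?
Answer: 7018196/8247 ≈ 851.00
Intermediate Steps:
M(a) = 5*a
b = -851 (b = -23*(5*(-7) + 72) = -23*(-35 + 72) = -23*37 = -851)
1/(((16101 - 4558) + (-230 + 438)) - 19998) - b = 1/(((16101 - 4558) + (-230 + 438)) - 19998) - 1*(-851) = 1/((11543 + 208) - 19998) + 851 = 1/(11751 - 19998) + 851 = 1/(-8247) + 851 = -1/8247 + 851 = 7018196/8247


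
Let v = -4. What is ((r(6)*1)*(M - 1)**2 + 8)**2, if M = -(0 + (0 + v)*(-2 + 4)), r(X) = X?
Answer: 91204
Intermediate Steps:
M = 8 (M = -(0 + (0 - 4)*(-2 + 4)) = -(0 - 4*2) = -(0 - 8) = -1*(-8) = 8)
((r(6)*1)*(M - 1)**2 + 8)**2 = ((6*1)*(8 - 1)**2 + 8)**2 = (6*7**2 + 8)**2 = (6*49 + 8)**2 = (294 + 8)**2 = 302**2 = 91204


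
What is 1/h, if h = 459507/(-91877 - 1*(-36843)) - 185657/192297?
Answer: -215977002/2011821733 ≈ -0.10735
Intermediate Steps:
h = -2011821733/215977002 (h = 459507/(-91877 + 36843) - 185657*1/192297 = 459507/(-55034) - 185657/192297 = 459507*(-1/55034) - 185657/192297 = -459507/55034 - 185657/192297 = -2011821733/215977002 ≈ -9.3150)
1/h = 1/(-2011821733/215977002) = -215977002/2011821733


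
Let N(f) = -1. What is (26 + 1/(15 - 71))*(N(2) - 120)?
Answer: -176055/56 ≈ -3143.8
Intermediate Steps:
(26 + 1/(15 - 71))*(N(2) - 120) = (26 + 1/(15 - 71))*(-1 - 120) = (26 + 1/(-56))*(-121) = (26 - 1/56)*(-121) = (1455/56)*(-121) = -176055/56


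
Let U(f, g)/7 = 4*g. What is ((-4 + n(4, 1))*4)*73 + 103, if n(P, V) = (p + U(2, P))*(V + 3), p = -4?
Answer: 125079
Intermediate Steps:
U(f, g) = 28*g (U(f, g) = 7*(4*g) = 28*g)
n(P, V) = (-4 + 28*P)*(3 + V) (n(P, V) = (-4 + 28*P)*(V + 3) = (-4 + 28*P)*(3 + V))
((-4 + n(4, 1))*4)*73 + 103 = ((-4 + (-12 - 4*1 + 84*4 + 28*4*1))*4)*73 + 103 = ((-4 + (-12 - 4 + 336 + 112))*4)*73 + 103 = ((-4 + 432)*4)*73 + 103 = (428*4)*73 + 103 = 1712*73 + 103 = 124976 + 103 = 125079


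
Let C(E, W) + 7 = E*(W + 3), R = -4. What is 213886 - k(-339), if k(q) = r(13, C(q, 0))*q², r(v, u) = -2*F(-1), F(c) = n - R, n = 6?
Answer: 2512306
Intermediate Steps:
F(c) = 10 (F(c) = 6 - 1*(-4) = 6 + 4 = 10)
C(E, W) = -7 + E*(3 + W) (C(E, W) = -7 + E*(W + 3) = -7 + E*(3 + W))
r(v, u) = -20 (r(v, u) = -2*10 = -20)
k(q) = -20*q²
213886 - k(-339) = 213886 - (-20)*(-339)² = 213886 - (-20)*114921 = 213886 - 1*(-2298420) = 213886 + 2298420 = 2512306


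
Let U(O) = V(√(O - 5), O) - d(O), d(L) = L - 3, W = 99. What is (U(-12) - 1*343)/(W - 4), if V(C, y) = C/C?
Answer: -327/95 ≈ -3.4421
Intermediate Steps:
d(L) = -3 + L
V(C, y) = 1
U(O) = 4 - O (U(O) = 1 - (-3 + O) = 1 + (3 - O) = 4 - O)
(U(-12) - 1*343)/(W - 4) = ((4 - 1*(-12)) - 1*343)/(99 - 4) = ((4 + 12) - 343)/95 = (16 - 343)*(1/95) = -327*1/95 = -327/95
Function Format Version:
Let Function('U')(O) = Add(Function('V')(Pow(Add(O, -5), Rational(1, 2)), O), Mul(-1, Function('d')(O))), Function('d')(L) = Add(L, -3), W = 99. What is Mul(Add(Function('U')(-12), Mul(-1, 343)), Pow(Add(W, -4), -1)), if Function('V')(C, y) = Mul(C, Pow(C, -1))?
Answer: Rational(-327, 95) ≈ -3.4421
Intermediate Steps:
Function('d')(L) = Add(-3, L)
Function('V')(C, y) = 1
Function('U')(O) = Add(4, Mul(-1, O)) (Function('U')(O) = Add(1, Mul(-1, Add(-3, O))) = Add(1, Add(3, Mul(-1, O))) = Add(4, Mul(-1, O)))
Mul(Add(Function('U')(-12), Mul(-1, 343)), Pow(Add(W, -4), -1)) = Mul(Add(Add(4, Mul(-1, -12)), Mul(-1, 343)), Pow(Add(99, -4), -1)) = Mul(Add(Add(4, 12), -343), Pow(95, -1)) = Mul(Add(16, -343), Rational(1, 95)) = Mul(-327, Rational(1, 95)) = Rational(-327, 95)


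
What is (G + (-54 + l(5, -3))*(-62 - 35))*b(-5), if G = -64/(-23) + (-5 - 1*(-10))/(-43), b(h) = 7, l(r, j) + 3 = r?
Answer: 34938071/989 ≈ 35327.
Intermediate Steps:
l(r, j) = -3 + r
G = 2637/989 (G = -64*(-1/23) + (-5 + 10)*(-1/43) = 64/23 + 5*(-1/43) = 64/23 - 5/43 = 2637/989 ≈ 2.6663)
(G + (-54 + l(5, -3))*(-62 - 35))*b(-5) = (2637/989 + (-54 + (-3 + 5))*(-62 - 35))*7 = (2637/989 + (-54 + 2)*(-97))*7 = (2637/989 - 52*(-97))*7 = (2637/989 + 5044)*7 = (4991153/989)*7 = 34938071/989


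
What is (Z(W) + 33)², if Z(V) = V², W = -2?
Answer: 1369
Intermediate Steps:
(Z(W) + 33)² = ((-2)² + 33)² = (4 + 33)² = 37² = 1369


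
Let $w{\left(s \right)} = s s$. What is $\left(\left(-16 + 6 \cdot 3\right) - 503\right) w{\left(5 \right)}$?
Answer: $-12525$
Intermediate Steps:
$w{\left(s \right)} = s^{2}$
$\left(\left(-16 + 6 \cdot 3\right) - 503\right) w{\left(5 \right)} = \left(\left(-16 + 6 \cdot 3\right) - 503\right) 5^{2} = \left(\left(-16 + 18\right) - 503\right) 25 = \left(2 - 503\right) 25 = \left(-501\right) 25 = -12525$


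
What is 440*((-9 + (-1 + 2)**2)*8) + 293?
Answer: -27867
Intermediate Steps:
440*((-9 + (-1 + 2)**2)*8) + 293 = 440*((-9 + 1**2)*8) + 293 = 440*((-9 + 1)*8) + 293 = 440*(-8*8) + 293 = 440*(-64) + 293 = -28160 + 293 = -27867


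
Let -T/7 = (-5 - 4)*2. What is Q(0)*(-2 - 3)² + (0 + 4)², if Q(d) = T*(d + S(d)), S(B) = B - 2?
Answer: -6284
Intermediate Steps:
S(B) = -2 + B
T = 126 (T = -7*(-5 - 4)*2 = -(-63)*2 = -7*(-18) = 126)
Q(d) = -252 + 252*d (Q(d) = 126*(d + (-2 + d)) = 126*(-2 + 2*d) = -252 + 252*d)
Q(0)*(-2 - 3)² + (0 + 4)² = (-252 + 252*0)*(-2 - 3)² + (0 + 4)² = (-252 + 0)*(-5)² + 4² = -252*25 + 16 = -6300 + 16 = -6284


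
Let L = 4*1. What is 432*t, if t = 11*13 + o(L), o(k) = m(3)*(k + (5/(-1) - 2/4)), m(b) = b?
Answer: 59832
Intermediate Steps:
L = 4
o(k) = -33/2 + 3*k (o(k) = 3*(k + (5/(-1) - 2/4)) = 3*(k + (5*(-1) - 2*¼)) = 3*(k + (-5 - ½)) = 3*(k - 11/2) = 3*(-11/2 + k) = -33/2 + 3*k)
t = 277/2 (t = 11*13 + (-33/2 + 3*4) = 143 + (-33/2 + 12) = 143 - 9/2 = 277/2 ≈ 138.50)
432*t = 432*(277/2) = 59832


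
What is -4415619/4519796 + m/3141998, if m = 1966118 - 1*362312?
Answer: -174341845347/373715526116 ≈ -0.46651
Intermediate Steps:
m = 1603806 (m = 1966118 - 362312 = 1603806)
-4415619/4519796 + m/3141998 = -4415619/4519796 + 1603806/3141998 = -4415619*1/4519796 + 1603806*(1/3141998) = -232401/237884 + 801903/1570999 = -174341845347/373715526116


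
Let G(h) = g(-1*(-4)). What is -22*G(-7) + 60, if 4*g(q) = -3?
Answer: 153/2 ≈ 76.500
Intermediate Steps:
g(q) = -3/4 (g(q) = (1/4)*(-3) = -3/4)
G(h) = -3/4
-22*G(-7) + 60 = -22*(-3/4) + 60 = 33/2 + 60 = 153/2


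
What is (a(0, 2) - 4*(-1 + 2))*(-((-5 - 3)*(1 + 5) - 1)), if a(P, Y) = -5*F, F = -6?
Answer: 1274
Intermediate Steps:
a(P, Y) = 30 (a(P, Y) = -5*(-6) = 30)
(a(0, 2) - 4*(-1 + 2))*(-((-5 - 3)*(1 + 5) - 1)) = (30 - 4*(-1 + 2))*(-((-5 - 3)*(1 + 5) - 1)) = (30 - 4*1)*(-(-8*6 - 1)) = (30 - 4)*(-(-48 - 1)) = 26*(-1*(-49)) = 26*49 = 1274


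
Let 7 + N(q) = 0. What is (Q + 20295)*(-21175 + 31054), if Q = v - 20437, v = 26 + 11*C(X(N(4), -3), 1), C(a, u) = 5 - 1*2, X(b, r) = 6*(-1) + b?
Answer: -819957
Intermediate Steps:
N(q) = -7 (N(q) = -7 + 0 = -7)
X(b, r) = -6 + b
C(a, u) = 3 (C(a, u) = 5 - 2 = 3)
v = 59 (v = 26 + 11*3 = 26 + 33 = 59)
Q = -20378 (Q = 59 - 20437 = -20378)
(Q + 20295)*(-21175 + 31054) = (-20378 + 20295)*(-21175 + 31054) = -83*9879 = -819957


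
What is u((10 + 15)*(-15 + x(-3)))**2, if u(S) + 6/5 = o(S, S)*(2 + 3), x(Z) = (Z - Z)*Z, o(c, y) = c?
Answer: 88003161/25 ≈ 3.5201e+6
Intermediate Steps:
x(Z) = 0 (x(Z) = 0*Z = 0)
u(S) = -6/5 + 5*S (u(S) = -6/5 + S*(2 + 3) = -6/5 + S*5 = -6/5 + 5*S)
u((10 + 15)*(-15 + x(-3)))**2 = (-6/5 + 5*((10 + 15)*(-15 + 0)))**2 = (-6/5 + 5*(25*(-15)))**2 = (-6/5 + 5*(-375))**2 = (-6/5 - 1875)**2 = (-9381/5)**2 = 88003161/25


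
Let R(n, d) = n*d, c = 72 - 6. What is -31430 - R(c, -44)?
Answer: -28526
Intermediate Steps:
c = 66
R(n, d) = d*n
-31430 - R(c, -44) = -31430 - (-44)*66 = -31430 - 1*(-2904) = -31430 + 2904 = -28526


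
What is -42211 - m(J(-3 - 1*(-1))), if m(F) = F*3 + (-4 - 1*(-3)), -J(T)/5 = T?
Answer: -42240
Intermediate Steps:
J(T) = -5*T
m(F) = -1 + 3*F (m(F) = 3*F + (-4 + 3) = 3*F - 1 = -1 + 3*F)
-42211 - m(J(-3 - 1*(-1))) = -42211 - (-1 + 3*(-5*(-3 - 1*(-1)))) = -42211 - (-1 + 3*(-5*(-3 + 1))) = -42211 - (-1 + 3*(-5*(-2))) = -42211 - (-1 + 3*10) = -42211 - (-1 + 30) = -42211 - 1*29 = -42211 - 29 = -42240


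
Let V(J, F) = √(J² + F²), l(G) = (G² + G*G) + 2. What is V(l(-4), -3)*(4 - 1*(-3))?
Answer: 7*√1165 ≈ 238.92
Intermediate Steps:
l(G) = 2 + 2*G² (l(G) = (G² + G²) + 2 = 2*G² + 2 = 2 + 2*G²)
V(J, F) = √(F² + J²)
V(l(-4), -3)*(4 - 1*(-3)) = √((-3)² + (2 + 2*(-4)²)²)*(4 - 1*(-3)) = √(9 + (2 + 2*16)²)*(4 + 3) = √(9 + (2 + 32)²)*7 = √(9 + 34²)*7 = √(9 + 1156)*7 = √1165*7 = 7*√1165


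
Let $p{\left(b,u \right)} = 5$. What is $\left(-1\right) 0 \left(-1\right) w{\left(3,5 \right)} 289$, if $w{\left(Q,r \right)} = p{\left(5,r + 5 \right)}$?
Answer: $0$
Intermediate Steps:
$w{\left(Q,r \right)} = 5$
$\left(-1\right) 0 \left(-1\right) w{\left(3,5 \right)} 289 = \left(-1\right) 0 \left(-1\right) 5 \cdot 289 = 0 \left(-1\right) 5 \cdot 289 = 0 \cdot 5 \cdot 289 = 0 \cdot 289 = 0$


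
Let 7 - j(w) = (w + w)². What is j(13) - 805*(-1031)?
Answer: 829286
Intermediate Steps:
j(w) = 7 - 4*w² (j(w) = 7 - (w + w)² = 7 - (2*w)² = 7 - 4*w²)
j(13) - 805*(-1031) = (7 - 4*13²) - 805*(-1031) = (7 - 4*169) + 829955 = (7 - 676) + 829955 = -669 + 829955 = 829286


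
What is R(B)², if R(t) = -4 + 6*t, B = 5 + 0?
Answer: 676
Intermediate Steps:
B = 5
R(B)² = (-4 + 6*5)² = (-4 + 30)² = 26² = 676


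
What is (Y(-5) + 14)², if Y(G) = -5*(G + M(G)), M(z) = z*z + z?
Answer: 3721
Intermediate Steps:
M(z) = z + z² (M(z) = z² + z = z + z²)
Y(G) = -5*G - 5*G*(1 + G) (Y(G) = -5*(G + G*(1 + G)) = -5*G - 5*G*(1 + G))
(Y(-5) + 14)² = (5*(-5)*(-2 - 1*(-5)) + 14)² = (5*(-5)*(-2 + 5) + 14)² = (5*(-5)*3 + 14)² = (-75 + 14)² = (-61)² = 3721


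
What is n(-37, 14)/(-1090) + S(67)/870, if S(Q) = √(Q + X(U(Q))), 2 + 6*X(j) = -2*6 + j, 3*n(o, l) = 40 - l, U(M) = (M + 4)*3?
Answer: -13/1635 + √3606/5220 ≈ 0.0035528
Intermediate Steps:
U(M) = 12 + 3*M (U(M) = (4 + M)*3 = 12 + 3*M)
n(o, l) = 40/3 - l/3 (n(o, l) = (40 - l)/3 = 40/3 - l/3)
X(j) = -7/3 + j/6 (X(j) = -⅓ + (-2*6 + j)/6 = -⅓ + (-12 + j)/6 = -⅓ + (-2 + j/6) = -7/3 + j/6)
S(Q) = √(-⅓ + 3*Q/2) (S(Q) = √(Q + (-7/3 + (12 + 3*Q)/6)) = √(Q + (-7/3 + (2 + Q/2))) = √(Q + (-⅓ + Q/2)) = √(-⅓ + 3*Q/2))
n(-37, 14)/(-1090) + S(67)/870 = (40/3 - ⅓*14)/(-1090) + (√(-12 + 54*67)/6)/870 = (40/3 - 14/3)*(-1/1090) + (√(-12 + 3618)/6)*(1/870) = (26/3)*(-1/1090) + (√3606/6)*(1/870) = -13/1635 + √3606/5220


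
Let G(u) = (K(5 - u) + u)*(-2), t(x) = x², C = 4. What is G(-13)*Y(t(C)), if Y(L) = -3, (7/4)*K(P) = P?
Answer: -114/7 ≈ -16.286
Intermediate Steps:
K(P) = 4*P/7
G(u) = -40/7 - 6*u/7 (G(u) = (4*(5 - u)/7 + u)*(-2) = ((20/7 - 4*u/7) + u)*(-2) = (20/7 + 3*u/7)*(-2) = -40/7 - 6*u/7)
G(-13)*Y(t(C)) = (-40/7 - 6/7*(-13))*(-3) = (-40/7 + 78/7)*(-3) = (38/7)*(-3) = -114/7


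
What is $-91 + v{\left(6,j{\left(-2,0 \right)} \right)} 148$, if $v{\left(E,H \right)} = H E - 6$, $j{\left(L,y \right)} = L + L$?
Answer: $-4531$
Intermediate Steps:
$j{\left(L,y \right)} = 2 L$
$v{\left(E,H \right)} = -6 + E H$ ($v{\left(E,H \right)} = E H - 6 = -6 + E H$)
$-91 + v{\left(6,j{\left(-2,0 \right)} \right)} 148 = -91 + \left(-6 + 6 \cdot 2 \left(-2\right)\right) 148 = -91 + \left(-6 + 6 \left(-4\right)\right) 148 = -91 + \left(-6 - 24\right) 148 = -91 - 4440 = -4531$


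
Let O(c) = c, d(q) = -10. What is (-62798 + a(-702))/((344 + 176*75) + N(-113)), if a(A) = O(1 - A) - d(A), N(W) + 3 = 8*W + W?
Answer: -62085/12524 ≈ -4.9573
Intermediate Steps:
N(W) = -3 + 9*W (N(W) = -3 + (8*W + W) = -3 + 9*W)
a(A) = 11 - A (a(A) = (1 - A) - 1*(-10) = (1 - A) + 10 = 11 - A)
(-62798 + a(-702))/((344 + 176*75) + N(-113)) = (-62798 + (11 - 1*(-702)))/((344 + 176*75) + (-3 + 9*(-113))) = (-62798 + (11 + 702))/((344 + 13200) + (-3 - 1017)) = (-62798 + 713)/(13544 - 1020) = -62085/12524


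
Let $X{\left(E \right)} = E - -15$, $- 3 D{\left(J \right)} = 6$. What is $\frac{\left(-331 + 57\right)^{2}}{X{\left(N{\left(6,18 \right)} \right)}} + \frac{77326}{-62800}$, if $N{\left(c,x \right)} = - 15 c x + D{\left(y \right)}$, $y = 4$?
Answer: $- \frac{2419517841}{50459800} \approx -47.949$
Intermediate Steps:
$D{\left(J \right)} = -2$ ($D{\left(J \right)} = \left(- \frac{1}{3}\right) 6 = -2$)
$N{\left(c,x \right)} = -2 - 15 c x$ ($N{\left(c,x \right)} = - 15 c x - 2 = -2 - 15 c x$)
$X{\left(E \right)} = 15 + E$ ($X{\left(E \right)} = E + 15 = 15 + E$)
$\frac{\left(-331 + 57\right)^{2}}{X{\left(N{\left(6,18 \right)} \right)}} + \frac{77326}{-62800} = \frac{\left(-331 + 57\right)^{2}}{15 - \left(2 + 90 \cdot 18\right)} + \frac{77326}{-62800} = \frac{\left(-274\right)^{2}}{15 - 1622} + 77326 \left(- \frac{1}{62800}\right) = \frac{75076}{15 - 1622} - \frac{38663}{31400} = \frac{75076}{-1607} - \frac{38663}{31400} = 75076 \left(- \frac{1}{1607}\right) - \frac{38663}{31400} = - \frac{75076}{1607} - \frac{38663}{31400} = - \frac{2419517841}{50459800}$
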